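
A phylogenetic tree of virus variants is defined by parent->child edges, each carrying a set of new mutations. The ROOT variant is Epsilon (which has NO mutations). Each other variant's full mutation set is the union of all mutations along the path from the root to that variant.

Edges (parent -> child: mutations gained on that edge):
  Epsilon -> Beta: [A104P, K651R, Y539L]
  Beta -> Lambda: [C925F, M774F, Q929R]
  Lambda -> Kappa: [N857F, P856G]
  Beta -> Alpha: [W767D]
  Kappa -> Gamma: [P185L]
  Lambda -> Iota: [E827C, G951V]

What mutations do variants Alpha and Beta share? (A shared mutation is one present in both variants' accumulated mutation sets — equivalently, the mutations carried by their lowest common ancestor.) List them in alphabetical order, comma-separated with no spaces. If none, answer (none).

Answer: A104P,K651R,Y539L

Derivation:
Accumulating mutations along path to Alpha:
  At Epsilon: gained [] -> total []
  At Beta: gained ['A104P', 'K651R', 'Y539L'] -> total ['A104P', 'K651R', 'Y539L']
  At Alpha: gained ['W767D'] -> total ['A104P', 'K651R', 'W767D', 'Y539L']
Mutations(Alpha) = ['A104P', 'K651R', 'W767D', 'Y539L']
Accumulating mutations along path to Beta:
  At Epsilon: gained [] -> total []
  At Beta: gained ['A104P', 'K651R', 'Y539L'] -> total ['A104P', 'K651R', 'Y539L']
Mutations(Beta) = ['A104P', 'K651R', 'Y539L']
Intersection: ['A104P', 'K651R', 'W767D', 'Y539L'] ∩ ['A104P', 'K651R', 'Y539L'] = ['A104P', 'K651R', 'Y539L']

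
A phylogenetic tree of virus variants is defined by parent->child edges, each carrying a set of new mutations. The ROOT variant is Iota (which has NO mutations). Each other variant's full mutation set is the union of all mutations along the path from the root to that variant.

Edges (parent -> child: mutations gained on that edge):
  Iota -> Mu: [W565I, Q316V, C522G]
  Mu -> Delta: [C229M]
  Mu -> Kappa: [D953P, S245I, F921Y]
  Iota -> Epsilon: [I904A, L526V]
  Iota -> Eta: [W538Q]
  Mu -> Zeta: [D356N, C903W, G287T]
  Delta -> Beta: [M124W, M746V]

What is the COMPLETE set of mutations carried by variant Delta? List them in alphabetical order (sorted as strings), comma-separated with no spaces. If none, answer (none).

Answer: C229M,C522G,Q316V,W565I

Derivation:
At Iota: gained [] -> total []
At Mu: gained ['W565I', 'Q316V', 'C522G'] -> total ['C522G', 'Q316V', 'W565I']
At Delta: gained ['C229M'] -> total ['C229M', 'C522G', 'Q316V', 'W565I']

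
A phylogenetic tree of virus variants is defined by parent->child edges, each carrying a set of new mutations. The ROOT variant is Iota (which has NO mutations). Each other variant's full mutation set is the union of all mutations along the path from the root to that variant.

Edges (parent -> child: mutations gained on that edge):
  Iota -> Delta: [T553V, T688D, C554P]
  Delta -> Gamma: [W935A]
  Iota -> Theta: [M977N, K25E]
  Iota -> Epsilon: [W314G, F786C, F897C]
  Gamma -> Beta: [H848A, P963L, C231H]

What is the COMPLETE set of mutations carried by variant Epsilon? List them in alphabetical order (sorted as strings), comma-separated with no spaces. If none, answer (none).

Answer: F786C,F897C,W314G

Derivation:
At Iota: gained [] -> total []
At Epsilon: gained ['W314G', 'F786C', 'F897C'] -> total ['F786C', 'F897C', 'W314G']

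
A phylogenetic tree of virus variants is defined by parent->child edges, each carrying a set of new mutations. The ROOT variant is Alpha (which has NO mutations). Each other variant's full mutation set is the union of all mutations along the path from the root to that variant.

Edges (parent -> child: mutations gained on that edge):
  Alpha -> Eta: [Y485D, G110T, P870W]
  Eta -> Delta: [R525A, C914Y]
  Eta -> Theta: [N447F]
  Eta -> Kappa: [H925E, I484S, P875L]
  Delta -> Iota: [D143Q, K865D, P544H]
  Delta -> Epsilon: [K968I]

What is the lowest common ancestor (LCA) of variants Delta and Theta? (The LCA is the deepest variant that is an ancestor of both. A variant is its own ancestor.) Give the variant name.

Path from root to Delta: Alpha -> Eta -> Delta
  ancestors of Delta: {Alpha, Eta, Delta}
Path from root to Theta: Alpha -> Eta -> Theta
  ancestors of Theta: {Alpha, Eta, Theta}
Common ancestors: {Alpha, Eta}
Walk up from Theta: Theta (not in ancestors of Delta), Eta (in ancestors of Delta), Alpha (in ancestors of Delta)
Deepest common ancestor (LCA) = Eta

Answer: Eta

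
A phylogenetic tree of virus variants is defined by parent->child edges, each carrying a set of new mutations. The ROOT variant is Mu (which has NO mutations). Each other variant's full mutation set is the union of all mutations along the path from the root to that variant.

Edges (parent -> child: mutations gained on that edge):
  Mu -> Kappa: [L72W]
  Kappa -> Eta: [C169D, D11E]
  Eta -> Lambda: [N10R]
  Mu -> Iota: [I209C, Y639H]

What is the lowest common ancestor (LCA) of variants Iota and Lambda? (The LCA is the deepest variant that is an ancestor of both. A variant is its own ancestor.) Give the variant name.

Path from root to Iota: Mu -> Iota
  ancestors of Iota: {Mu, Iota}
Path from root to Lambda: Mu -> Kappa -> Eta -> Lambda
  ancestors of Lambda: {Mu, Kappa, Eta, Lambda}
Common ancestors: {Mu}
Walk up from Lambda: Lambda (not in ancestors of Iota), Eta (not in ancestors of Iota), Kappa (not in ancestors of Iota), Mu (in ancestors of Iota)
Deepest common ancestor (LCA) = Mu

Answer: Mu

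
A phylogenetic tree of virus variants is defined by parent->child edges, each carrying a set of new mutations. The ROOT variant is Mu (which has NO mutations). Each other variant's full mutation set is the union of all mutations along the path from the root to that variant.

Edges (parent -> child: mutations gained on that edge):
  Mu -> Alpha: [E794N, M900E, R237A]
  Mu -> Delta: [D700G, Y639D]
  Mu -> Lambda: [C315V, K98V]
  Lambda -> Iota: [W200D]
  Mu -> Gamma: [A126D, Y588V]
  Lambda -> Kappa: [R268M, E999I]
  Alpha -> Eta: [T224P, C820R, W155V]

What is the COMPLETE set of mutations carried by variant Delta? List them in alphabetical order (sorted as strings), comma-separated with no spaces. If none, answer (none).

At Mu: gained [] -> total []
At Delta: gained ['D700G', 'Y639D'] -> total ['D700G', 'Y639D']

Answer: D700G,Y639D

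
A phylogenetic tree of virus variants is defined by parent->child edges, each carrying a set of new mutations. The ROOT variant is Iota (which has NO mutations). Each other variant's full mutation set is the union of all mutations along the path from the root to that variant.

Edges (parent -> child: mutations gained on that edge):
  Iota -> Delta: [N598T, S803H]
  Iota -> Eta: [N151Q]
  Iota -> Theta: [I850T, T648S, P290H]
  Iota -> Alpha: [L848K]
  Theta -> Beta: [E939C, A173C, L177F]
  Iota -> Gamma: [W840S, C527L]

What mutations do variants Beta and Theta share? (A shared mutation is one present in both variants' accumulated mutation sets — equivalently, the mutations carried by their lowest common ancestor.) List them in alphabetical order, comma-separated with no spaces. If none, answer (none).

Answer: I850T,P290H,T648S

Derivation:
Accumulating mutations along path to Beta:
  At Iota: gained [] -> total []
  At Theta: gained ['I850T', 'T648S', 'P290H'] -> total ['I850T', 'P290H', 'T648S']
  At Beta: gained ['E939C', 'A173C', 'L177F'] -> total ['A173C', 'E939C', 'I850T', 'L177F', 'P290H', 'T648S']
Mutations(Beta) = ['A173C', 'E939C', 'I850T', 'L177F', 'P290H', 'T648S']
Accumulating mutations along path to Theta:
  At Iota: gained [] -> total []
  At Theta: gained ['I850T', 'T648S', 'P290H'] -> total ['I850T', 'P290H', 'T648S']
Mutations(Theta) = ['I850T', 'P290H', 'T648S']
Intersection: ['A173C', 'E939C', 'I850T', 'L177F', 'P290H', 'T648S'] ∩ ['I850T', 'P290H', 'T648S'] = ['I850T', 'P290H', 'T648S']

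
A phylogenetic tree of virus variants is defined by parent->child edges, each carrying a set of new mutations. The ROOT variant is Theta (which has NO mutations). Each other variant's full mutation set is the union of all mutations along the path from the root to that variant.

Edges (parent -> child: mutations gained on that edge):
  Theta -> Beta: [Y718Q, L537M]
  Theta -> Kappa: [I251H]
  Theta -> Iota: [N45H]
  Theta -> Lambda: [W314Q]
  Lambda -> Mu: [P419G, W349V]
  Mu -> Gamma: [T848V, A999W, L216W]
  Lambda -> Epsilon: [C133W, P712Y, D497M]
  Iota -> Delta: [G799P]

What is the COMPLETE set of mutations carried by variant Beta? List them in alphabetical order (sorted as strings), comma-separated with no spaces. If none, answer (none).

Answer: L537M,Y718Q

Derivation:
At Theta: gained [] -> total []
At Beta: gained ['Y718Q', 'L537M'] -> total ['L537M', 'Y718Q']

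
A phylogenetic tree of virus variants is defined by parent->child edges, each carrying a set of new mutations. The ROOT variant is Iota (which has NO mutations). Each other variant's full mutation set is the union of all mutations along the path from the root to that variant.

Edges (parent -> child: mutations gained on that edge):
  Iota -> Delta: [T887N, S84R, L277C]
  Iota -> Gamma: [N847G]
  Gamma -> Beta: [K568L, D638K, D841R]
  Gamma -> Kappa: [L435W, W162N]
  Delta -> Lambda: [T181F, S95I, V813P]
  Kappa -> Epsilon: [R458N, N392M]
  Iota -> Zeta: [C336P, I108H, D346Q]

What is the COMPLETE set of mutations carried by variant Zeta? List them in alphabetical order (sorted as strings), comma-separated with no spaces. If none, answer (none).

Answer: C336P,D346Q,I108H

Derivation:
At Iota: gained [] -> total []
At Zeta: gained ['C336P', 'I108H', 'D346Q'] -> total ['C336P', 'D346Q', 'I108H']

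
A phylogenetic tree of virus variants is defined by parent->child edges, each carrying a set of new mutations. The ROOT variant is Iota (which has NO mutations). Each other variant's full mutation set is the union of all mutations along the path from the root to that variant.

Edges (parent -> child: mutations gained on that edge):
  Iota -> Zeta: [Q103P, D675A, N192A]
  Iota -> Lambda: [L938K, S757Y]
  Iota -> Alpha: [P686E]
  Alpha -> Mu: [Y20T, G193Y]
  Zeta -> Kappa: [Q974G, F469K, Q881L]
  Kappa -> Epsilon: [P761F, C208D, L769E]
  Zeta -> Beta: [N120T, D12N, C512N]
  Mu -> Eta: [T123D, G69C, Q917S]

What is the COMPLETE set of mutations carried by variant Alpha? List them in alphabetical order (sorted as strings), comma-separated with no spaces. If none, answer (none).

Answer: P686E

Derivation:
At Iota: gained [] -> total []
At Alpha: gained ['P686E'] -> total ['P686E']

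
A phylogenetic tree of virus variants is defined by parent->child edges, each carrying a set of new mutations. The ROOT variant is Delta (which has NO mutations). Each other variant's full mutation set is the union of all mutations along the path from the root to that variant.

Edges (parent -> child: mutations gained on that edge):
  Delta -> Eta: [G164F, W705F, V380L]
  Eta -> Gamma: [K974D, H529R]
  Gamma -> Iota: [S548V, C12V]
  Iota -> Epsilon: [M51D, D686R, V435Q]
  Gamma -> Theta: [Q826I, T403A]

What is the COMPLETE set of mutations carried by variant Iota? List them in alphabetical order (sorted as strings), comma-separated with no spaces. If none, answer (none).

Answer: C12V,G164F,H529R,K974D,S548V,V380L,W705F

Derivation:
At Delta: gained [] -> total []
At Eta: gained ['G164F', 'W705F', 'V380L'] -> total ['G164F', 'V380L', 'W705F']
At Gamma: gained ['K974D', 'H529R'] -> total ['G164F', 'H529R', 'K974D', 'V380L', 'W705F']
At Iota: gained ['S548V', 'C12V'] -> total ['C12V', 'G164F', 'H529R', 'K974D', 'S548V', 'V380L', 'W705F']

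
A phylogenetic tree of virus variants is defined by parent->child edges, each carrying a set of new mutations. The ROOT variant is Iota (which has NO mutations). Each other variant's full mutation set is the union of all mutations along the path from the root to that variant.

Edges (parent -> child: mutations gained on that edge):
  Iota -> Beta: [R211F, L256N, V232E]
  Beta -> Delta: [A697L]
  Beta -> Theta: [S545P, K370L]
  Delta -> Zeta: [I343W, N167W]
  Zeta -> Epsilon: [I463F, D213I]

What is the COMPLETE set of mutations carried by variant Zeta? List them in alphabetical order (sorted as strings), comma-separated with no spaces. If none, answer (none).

At Iota: gained [] -> total []
At Beta: gained ['R211F', 'L256N', 'V232E'] -> total ['L256N', 'R211F', 'V232E']
At Delta: gained ['A697L'] -> total ['A697L', 'L256N', 'R211F', 'V232E']
At Zeta: gained ['I343W', 'N167W'] -> total ['A697L', 'I343W', 'L256N', 'N167W', 'R211F', 'V232E']

Answer: A697L,I343W,L256N,N167W,R211F,V232E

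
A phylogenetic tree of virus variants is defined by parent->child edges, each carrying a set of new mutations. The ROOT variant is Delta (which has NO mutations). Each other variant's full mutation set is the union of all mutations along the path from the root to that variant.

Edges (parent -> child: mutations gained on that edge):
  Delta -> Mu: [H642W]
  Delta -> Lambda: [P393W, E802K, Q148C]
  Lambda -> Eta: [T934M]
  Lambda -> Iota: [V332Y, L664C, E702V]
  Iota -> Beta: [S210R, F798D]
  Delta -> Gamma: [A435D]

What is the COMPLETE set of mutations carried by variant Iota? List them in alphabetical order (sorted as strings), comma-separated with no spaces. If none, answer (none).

At Delta: gained [] -> total []
At Lambda: gained ['P393W', 'E802K', 'Q148C'] -> total ['E802K', 'P393W', 'Q148C']
At Iota: gained ['V332Y', 'L664C', 'E702V'] -> total ['E702V', 'E802K', 'L664C', 'P393W', 'Q148C', 'V332Y']

Answer: E702V,E802K,L664C,P393W,Q148C,V332Y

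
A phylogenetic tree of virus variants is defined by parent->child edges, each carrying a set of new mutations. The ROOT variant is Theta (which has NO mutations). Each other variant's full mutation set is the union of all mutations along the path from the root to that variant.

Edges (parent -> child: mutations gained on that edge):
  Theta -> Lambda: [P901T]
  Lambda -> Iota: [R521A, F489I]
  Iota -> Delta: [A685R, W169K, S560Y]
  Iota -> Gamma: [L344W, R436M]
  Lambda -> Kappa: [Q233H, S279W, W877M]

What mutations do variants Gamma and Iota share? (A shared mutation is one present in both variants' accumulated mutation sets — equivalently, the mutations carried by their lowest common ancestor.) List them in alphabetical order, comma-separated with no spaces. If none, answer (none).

Answer: F489I,P901T,R521A

Derivation:
Accumulating mutations along path to Gamma:
  At Theta: gained [] -> total []
  At Lambda: gained ['P901T'] -> total ['P901T']
  At Iota: gained ['R521A', 'F489I'] -> total ['F489I', 'P901T', 'R521A']
  At Gamma: gained ['L344W', 'R436M'] -> total ['F489I', 'L344W', 'P901T', 'R436M', 'R521A']
Mutations(Gamma) = ['F489I', 'L344W', 'P901T', 'R436M', 'R521A']
Accumulating mutations along path to Iota:
  At Theta: gained [] -> total []
  At Lambda: gained ['P901T'] -> total ['P901T']
  At Iota: gained ['R521A', 'F489I'] -> total ['F489I', 'P901T', 'R521A']
Mutations(Iota) = ['F489I', 'P901T', 'R521A']
Intersection: ['F489I', 'L344W', 'P901T', 'R436M', 'R521A'] ∩ ['F489I', 'P901T', 'R521A'] = ['F489I', 'P901T', 'R521A']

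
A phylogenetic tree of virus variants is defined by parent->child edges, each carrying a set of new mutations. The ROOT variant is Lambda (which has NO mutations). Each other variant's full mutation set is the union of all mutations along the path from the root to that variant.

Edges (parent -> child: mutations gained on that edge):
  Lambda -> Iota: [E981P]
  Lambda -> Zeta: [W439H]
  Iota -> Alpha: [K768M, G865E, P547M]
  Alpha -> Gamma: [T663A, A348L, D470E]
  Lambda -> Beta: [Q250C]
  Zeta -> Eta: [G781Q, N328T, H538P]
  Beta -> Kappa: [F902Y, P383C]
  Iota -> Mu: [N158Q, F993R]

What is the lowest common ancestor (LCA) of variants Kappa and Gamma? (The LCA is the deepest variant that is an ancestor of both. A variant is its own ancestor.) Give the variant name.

Answer: Lambda

Derivation:
Path from root to Kappa: Lambda -> Beta -> Kappa
  ancestors of Kappa: {Lambda, Beta, Kappa}
Path from root to Gamma: Lambda -> Iota -> Alpha -> Gamma
  ancestors of Gamma: {Lambda, Iota, Alpha, Gamma}
Common ancestors: {Lambda}
Walk up from Gamma: Gamma (not in ancestors of Kappa), Alpha (not in ancestors of Kappa), Iota (not in ancestors of Kappa), Lambda (in ancestors of Kappa)
Deepest common ancestor (LCA) = Lambda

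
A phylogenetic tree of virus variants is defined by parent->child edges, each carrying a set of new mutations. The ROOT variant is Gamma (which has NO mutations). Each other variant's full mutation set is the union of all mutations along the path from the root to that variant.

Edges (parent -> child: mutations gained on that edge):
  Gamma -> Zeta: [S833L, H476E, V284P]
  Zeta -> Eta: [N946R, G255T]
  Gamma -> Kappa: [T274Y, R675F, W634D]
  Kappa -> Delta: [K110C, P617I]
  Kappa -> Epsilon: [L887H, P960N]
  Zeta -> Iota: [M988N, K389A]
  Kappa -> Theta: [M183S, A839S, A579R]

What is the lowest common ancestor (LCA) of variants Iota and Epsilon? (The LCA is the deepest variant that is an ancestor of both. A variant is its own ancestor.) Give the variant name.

Path from root to Iota: Gamma -> Zeta -> Iota
  ancestors of Iota: {Gamma, Zeta, Iota}
Path from root to Epsilon: Gamma -> Kappa -> Epsilon
  ancestors of Epsilon: {Gamma, Kappa, Epsilon}
Common ancestors: {Gamma}
Walk up from Epsilon: Epsilon (not in ancestors of Iota), Kappa (not in ancestors of Iota), Gamma (in ancestors of Iota)
Deepest common ancestor (LCA) = Gamma

Answer: Gamma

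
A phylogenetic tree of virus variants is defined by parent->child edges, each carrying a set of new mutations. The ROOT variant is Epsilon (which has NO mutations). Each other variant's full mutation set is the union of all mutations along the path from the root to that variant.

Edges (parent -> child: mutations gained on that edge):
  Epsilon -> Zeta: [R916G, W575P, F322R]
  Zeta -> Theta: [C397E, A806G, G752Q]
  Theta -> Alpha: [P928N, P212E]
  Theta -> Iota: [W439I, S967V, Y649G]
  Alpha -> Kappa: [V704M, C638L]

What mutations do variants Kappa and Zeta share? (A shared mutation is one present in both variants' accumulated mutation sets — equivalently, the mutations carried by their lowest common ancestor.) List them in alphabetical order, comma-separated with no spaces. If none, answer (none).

Answer: F322R,R916G,W575P

Derivation:
Accumulating mutations along path to Kappa:
  At Epsilon: gained [] -> total []
  At Zeta: gained ['R916G', 'W575P', 'F322R'] -> total ['F322R', 'R916G', 'W575P']
  At Theta: gained ['C397E', 'A806G', 'G752Q'] -> total ['A806G', 'C397E', 'F322R', 'G752Q', 'R916G', 'W575P']
  At Alpha: gained ['P928N', 'P212E'] -> total ['A806G', 'C397E', 'F322R', 'G752Q', 'P212E', 'P928N', 'R916G', 'W575P']
  At Kappa: gained ['V704M', 'C638L'] -> total ['A806G', 'C397E', 'C638L', 'F322R', 'G752Q', 'P212E', 'P928N', 'R916G', 'V704M', 'W575P']
Mutations(Kappa) = ['A806G', 'C397E', 'C638L', 'F322R', 'G752Q', 'P212E', 'P928N', 'R916G', 'V704M', 'W575P']
Accumulating mutations along path to Zeta:
  At Epsilon: gained [] -> total []
  At Zeta: gained ['R916G', 'W575P', 'F322R'] -> total ['F322R', 'R916G', 'W575P']
Mutations(Zeta) = ['F322R', 'R916G', 'W575P']
Intersection: ['A806G', 'C397E', 'C638L', 'F322R', 'G752Q', 'P212E', 'P928N', 'R916G', 'V704M', 'W575P'] ∩ ['F322R', 'R916G', 'W575P'] = ['F322R', 'R916G', 'W575P']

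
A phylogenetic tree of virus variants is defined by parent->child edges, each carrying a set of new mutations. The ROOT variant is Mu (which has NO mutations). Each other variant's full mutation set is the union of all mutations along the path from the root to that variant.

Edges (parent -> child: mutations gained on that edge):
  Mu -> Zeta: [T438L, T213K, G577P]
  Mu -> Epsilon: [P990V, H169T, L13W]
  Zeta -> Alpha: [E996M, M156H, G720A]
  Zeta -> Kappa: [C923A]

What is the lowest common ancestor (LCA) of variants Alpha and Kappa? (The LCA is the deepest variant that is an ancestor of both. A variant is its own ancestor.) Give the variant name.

Path from root to Alpha: Mu -> Zeta -> Alpha
  ancestors of Alpha: {Mu, Zeta, Alpha}
Path from root to Kappa: Mu -> Zeta -> Kappa
  ancestors of Kappa: {Mu, Zeta, Kappa}
Common ancestors: {Mu, Zeta}
Walk up from Kappa: Kappa (not in ancestors of Alpha), Zeta (in ancestors of Alpha), Mu (in ancestors of Alpha)
Deepest common ancestor (LCA) = Zeta

Answer: Zeta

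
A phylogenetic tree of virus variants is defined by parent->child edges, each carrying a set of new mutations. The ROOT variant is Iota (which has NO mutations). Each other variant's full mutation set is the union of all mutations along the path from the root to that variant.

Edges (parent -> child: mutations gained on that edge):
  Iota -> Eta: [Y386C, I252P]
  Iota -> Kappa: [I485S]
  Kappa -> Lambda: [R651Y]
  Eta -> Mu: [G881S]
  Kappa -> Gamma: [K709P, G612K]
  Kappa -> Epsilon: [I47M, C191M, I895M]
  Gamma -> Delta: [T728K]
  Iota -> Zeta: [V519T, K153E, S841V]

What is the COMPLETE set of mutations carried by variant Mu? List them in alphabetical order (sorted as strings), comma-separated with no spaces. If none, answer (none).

Answer: G881S,I252P,Y386C

Derivation:
At Iota: gained [] -> total []
At Eta: gained ['Y386C', 'I252P'] -> total ['I252P', 'Y386C']
At Mu: gained ['G881S'] -> total ['G881S', 'I252P', 'Y386C']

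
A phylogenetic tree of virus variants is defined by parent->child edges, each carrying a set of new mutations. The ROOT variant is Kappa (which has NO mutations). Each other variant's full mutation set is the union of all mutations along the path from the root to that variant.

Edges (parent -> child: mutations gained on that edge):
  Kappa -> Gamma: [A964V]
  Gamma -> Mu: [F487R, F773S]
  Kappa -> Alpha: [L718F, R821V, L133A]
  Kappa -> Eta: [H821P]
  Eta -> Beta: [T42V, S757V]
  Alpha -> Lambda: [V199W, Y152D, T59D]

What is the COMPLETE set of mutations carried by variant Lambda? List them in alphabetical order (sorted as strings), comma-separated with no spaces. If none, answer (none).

Answer: L133A,L718F,R821V,T59D,V199W,Y152D

Derivation:
At Kappa: gained [] -> total []
At Alpha: gained ['L718F', 'R821V', 'L133A'] -> total ['L133A', 'L718F', 'R821V']
At Lambda: gained ['V199W', 'Y152D', 'T59D'] -> total ['L133A', 'L718F', 'R821V', 'T59D', 'V199W', 'Y152D']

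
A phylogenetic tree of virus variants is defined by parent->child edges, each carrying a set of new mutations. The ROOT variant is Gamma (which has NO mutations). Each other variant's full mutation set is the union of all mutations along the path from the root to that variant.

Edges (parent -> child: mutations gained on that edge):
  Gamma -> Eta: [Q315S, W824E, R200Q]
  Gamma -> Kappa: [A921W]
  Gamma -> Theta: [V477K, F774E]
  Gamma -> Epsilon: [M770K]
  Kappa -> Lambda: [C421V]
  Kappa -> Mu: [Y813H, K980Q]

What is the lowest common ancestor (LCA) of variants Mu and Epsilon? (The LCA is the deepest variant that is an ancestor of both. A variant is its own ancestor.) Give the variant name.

Path from root to Mu: Gamma -> Kappa -> Mu
  ancestors of Mu: {Gamma, Kappa, Mu}
Path from root to Epsilon: Gamma -> Epsilon
  ancestors of Epsilon: {Gamma, Epsilon}
Common ancestors: {Gamma}
Walk up from Epsilon: Epsilon (not in ancestors of Mu), Gamma (in ancestors of Mu)
Deepest common ancestor (LCA) = Gamma

Answer: Gamma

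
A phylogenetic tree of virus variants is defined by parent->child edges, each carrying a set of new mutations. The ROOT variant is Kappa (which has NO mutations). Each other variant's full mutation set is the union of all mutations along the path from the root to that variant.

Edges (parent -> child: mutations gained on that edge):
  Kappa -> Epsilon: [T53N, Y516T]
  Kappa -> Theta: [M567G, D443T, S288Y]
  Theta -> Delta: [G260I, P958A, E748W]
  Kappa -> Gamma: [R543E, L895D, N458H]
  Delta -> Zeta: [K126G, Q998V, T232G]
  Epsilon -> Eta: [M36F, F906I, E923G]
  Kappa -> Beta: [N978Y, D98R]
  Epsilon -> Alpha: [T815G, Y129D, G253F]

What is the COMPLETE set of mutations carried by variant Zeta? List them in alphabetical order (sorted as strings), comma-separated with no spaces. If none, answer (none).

Answer: D443T,E748W,G260I,K126G,M567G,P958A,Q998V,S288Y,T232G

Derivation:
At Kappa: gained [] -> total []
At Theta: gained ['M567G', 'D443T', 'S288Y'] -> total ['D443T', 'M567G', 'S288Y']
At Delta: gained ['G260I', 'P958A', 'E748W'] -> total ['D443T', 'E748W', 'G260I', 'M567G', 'P958A', 'S288Y']
At Zeta: gained ['K126G', 'Q998V', 'T232G'] -> total ['D443T', 'E748W', 'G260I', 'K126G', 'M567G', 'P958A', 'Q998V', 'S288Y', 'T232G']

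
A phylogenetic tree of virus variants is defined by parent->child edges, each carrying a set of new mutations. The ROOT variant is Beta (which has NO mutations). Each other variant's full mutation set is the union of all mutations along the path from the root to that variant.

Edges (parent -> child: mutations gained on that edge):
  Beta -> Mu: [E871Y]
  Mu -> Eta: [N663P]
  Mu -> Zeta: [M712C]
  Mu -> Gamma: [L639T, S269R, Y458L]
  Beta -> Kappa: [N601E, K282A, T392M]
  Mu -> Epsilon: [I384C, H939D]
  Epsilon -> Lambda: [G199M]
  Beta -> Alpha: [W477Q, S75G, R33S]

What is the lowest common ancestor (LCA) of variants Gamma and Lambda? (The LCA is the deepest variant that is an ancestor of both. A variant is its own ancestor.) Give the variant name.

Answer: Mu

Derivation:
Path from root to Gamma: Beta -> Mu -> Gamma
  ancestors of Gamma: {Beta, Mu, Gamma}
Path from root to Lambda: Beta -> Mu -> Epsilon -> Lambda
  ancestors of Lambda: {Beta, Mu, Epsilon, Lambda}
Common ancestors: {Beta, Mu}
Walk up from Lambda: Lambda (not in ancestors of Gamma), Epsilon (not in ancestors of Gamma), Mu (in ancestors of Gamma), Beta (in ancestors of Gamma)
Deepest common ancestor (LCA) = Mu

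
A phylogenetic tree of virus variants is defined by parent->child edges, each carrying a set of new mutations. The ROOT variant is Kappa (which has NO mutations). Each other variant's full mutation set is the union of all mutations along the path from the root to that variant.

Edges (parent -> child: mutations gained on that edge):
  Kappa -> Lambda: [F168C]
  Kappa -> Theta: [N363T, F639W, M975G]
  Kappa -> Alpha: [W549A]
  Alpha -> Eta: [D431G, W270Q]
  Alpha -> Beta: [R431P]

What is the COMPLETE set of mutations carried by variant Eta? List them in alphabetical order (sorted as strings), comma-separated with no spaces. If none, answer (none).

Answer: D431G,W270Q,W549A

Derivation:
At Kappa: gained [] -> total []
At Alpha: gained ['W549A'] -> total ['W549A']
At Eta: gained ['D431G', 'W270Q'] -> total ['D431G', 'W270Q', 'W549A']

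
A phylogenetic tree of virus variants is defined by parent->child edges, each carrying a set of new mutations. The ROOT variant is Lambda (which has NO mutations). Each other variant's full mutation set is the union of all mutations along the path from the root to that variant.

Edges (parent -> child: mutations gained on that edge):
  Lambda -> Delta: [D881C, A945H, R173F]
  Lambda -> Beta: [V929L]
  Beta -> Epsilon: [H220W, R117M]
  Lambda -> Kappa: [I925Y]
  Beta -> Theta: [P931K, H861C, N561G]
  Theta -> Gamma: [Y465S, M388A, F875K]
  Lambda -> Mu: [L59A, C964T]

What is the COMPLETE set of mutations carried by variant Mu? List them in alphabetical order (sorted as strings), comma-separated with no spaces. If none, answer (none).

At Lambda: gained [] -> total []
At Mu: gained ['L59A', 'C964T'] -> total ['C964T', 'L59A']

Answer: C964T,L59A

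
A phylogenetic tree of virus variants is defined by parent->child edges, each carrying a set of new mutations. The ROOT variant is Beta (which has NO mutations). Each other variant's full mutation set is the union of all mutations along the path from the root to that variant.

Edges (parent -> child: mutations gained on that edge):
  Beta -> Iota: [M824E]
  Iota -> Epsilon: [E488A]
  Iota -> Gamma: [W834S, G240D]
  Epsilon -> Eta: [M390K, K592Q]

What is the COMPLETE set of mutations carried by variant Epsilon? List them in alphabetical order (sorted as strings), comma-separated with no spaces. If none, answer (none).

At Beta: gained [] -> total []
At Iota: gained ['M824E'] -> total ['M824E']
At Epsilon: gained ['E488A'] -> total ['E488A', 'M824E']

Answer: E488A,M824E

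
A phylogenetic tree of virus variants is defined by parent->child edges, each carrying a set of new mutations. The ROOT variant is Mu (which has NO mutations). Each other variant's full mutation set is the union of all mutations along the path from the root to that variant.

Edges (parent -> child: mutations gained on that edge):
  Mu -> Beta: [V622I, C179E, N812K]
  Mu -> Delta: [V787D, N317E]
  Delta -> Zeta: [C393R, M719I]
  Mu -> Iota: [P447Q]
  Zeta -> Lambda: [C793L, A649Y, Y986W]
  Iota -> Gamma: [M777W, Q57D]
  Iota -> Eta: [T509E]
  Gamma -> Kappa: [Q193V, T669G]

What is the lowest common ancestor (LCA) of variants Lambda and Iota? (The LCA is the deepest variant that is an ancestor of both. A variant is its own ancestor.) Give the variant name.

Answer: Mu

Derivation:
Path from root to Lambda: Mu -> Delta -> Zeta -> Lambda
  ancestors of Lambda: {Mu, Delta, Zeta, Lambda}
Path from root to Iota: Mu -> Iota
  ancestors of Iota: {Mu, Iota}
Common ancestors: {Mu}
Walk up from Iota: Iota (not in ancestors of Lambda), Mu (in ancestors of Lambda)
Deepest common ancestor (LCA) = Mu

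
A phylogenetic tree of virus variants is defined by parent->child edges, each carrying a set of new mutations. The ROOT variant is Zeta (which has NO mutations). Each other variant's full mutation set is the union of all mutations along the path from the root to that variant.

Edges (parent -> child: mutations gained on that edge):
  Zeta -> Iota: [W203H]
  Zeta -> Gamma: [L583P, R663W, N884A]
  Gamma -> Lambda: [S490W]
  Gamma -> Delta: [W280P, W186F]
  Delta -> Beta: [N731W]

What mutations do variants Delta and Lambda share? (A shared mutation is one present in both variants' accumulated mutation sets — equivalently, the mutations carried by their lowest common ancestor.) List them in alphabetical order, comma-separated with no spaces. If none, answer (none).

Answer: L583P,N884A,R663W

Derivation:
Accumulating mutations along path to Delta:
  At Zeta: gained [] -> total []
  At Gamma: gained ['L583P', 'R663W', 'N884A'] -> total ['L583P', 'N884A', 'R663W']
  At Delta: gained ['W280P', 'W186F'] -> total ['L583P', 'N884A', 'R663W', 'W186F', 'W280P']
Mutations(Delta) = ['L583P', 'N884A', 'R663W', 'W186F', 'W280P']
Accumulating mutations along path to Lambda:
  At Zeta: gained [] -> total []
  At Gamma: gained ['L583P', 'R663W', 'N884A'] -> total ['L583P', 'N884A', 'R663W']
  At Lambda: gained ['S490W'] -> total ['L583P', 'N884A', 'R663W', 'S490W']
Mutations(Lambda) = ['L583P', 'N884A', 'R663W', 'S490W']
Intersection: ['L583P', 'N884A', 'R663W', 'W186F', 'W280P'] ∩ ['L583P', 'N884A', 'R663W', 'S490W'] = ['L583P', 'N884A', 'R663W']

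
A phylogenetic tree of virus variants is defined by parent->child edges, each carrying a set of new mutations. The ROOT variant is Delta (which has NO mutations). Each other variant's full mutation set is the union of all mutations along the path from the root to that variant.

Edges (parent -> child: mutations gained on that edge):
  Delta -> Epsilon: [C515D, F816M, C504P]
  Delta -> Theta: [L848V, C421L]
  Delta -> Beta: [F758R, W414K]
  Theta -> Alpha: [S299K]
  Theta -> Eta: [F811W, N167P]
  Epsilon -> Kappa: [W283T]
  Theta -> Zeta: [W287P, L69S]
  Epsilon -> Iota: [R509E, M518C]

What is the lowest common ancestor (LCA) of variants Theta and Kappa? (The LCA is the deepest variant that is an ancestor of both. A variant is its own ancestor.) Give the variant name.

Answer: Delta

Derivation:
Path from root to Theta: Delta -> Theta
  ancestors of Theta: {Delta, Theta}
Path from root to Kappa: Delta -> Epsilon -> Kappa
  ancestors of Kappa: {Delta, Epsilon, Kappa}
Common ancestors: {Delta}
Walk up from Kappa: Kappa (not in ancestors of Theta), Epsilon (not in ancestors of Theta), Delta (in ancestors of Theta)
Deepest common ancestor (LCA) = Delta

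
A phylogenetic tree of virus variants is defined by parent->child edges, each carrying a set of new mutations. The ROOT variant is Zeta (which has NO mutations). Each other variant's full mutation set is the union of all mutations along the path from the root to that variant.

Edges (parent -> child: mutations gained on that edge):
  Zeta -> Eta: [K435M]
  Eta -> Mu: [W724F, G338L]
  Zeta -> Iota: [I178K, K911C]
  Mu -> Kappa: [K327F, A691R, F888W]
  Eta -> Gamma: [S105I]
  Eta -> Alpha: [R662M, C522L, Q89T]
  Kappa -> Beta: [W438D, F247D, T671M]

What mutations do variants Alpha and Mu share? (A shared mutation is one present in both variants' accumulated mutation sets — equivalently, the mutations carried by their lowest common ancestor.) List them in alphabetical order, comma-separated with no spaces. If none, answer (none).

Answer: K435M

Derivation:
Accumulating mutations along path to Alpha:
  At Zeta: gained [] -> total []
  At Eta: gained ['K435M'] -> total ['K435M']
  At Alpha: gained ['R662M', 'C522L', 'Q89T'] -> total ['C522L', 'K435M', 'Q89T', 'R662M']
Mutations(Alpha) = ['C522L', 'K435M', 'Q89T', 'R662M']
Accumulating mutations along path to Mu:
  At Zeta: gained [] -> total []
  At Eta: gained ['K435M'] -> total ['K435M']
  At Mu: gained ['W724F', 'G338L'] -> total ['G338L', 'K435M', 'W724F']
Mutations(Mu) = ['G338L', 'K435M', 'W724F']
Intersection: ['C522L', 'K435M', 'Q89T', 'R662M'] ∩ ['G338L', 'K435M', 'W724F'] = ['K435M']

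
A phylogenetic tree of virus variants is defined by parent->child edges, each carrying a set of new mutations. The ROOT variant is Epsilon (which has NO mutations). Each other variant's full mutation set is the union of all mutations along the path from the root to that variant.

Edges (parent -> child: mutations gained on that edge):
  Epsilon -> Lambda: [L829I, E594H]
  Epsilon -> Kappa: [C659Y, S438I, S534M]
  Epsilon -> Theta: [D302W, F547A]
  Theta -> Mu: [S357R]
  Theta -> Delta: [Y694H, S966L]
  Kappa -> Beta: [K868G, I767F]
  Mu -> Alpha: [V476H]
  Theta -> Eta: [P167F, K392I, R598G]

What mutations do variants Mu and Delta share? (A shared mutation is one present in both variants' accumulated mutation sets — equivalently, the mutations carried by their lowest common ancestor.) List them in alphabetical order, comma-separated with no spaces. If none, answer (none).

Accumulating mutations along path to Mu:
  At Epsilon: gained [] -> total []
  At Theta: gained ['D302W', 'F547A'] -> total ['D302W', 'F547A']
  At Mu: gained ['S357R'] -> total ['D302W', 'F547A', 'S357R']
Mutations(Mu) = ['D302W', 'F547A', 'S357R']
Accumulating mutations along path to Delta:
  At Epsilon: gained [] -> total []
  At Theta: gained ['D302W', 'F547A'] -> total ['D302W', 'F547A']
  At Delta: gained ['Y694H', 'S966L'] -> total ['D302W', 'F547A', 'S966L', 'Y694H']
Mutations(Delta) = ['D302W', 'F547A', 'S966L', 'Y694H']
Intersection: ['D302W', 'F547A', 'S357R'] ∩ ['D302W', 'F547A', 'S966L', 'Y694H'] = ['D302W', 'F547A']

Answer: D302W,F547A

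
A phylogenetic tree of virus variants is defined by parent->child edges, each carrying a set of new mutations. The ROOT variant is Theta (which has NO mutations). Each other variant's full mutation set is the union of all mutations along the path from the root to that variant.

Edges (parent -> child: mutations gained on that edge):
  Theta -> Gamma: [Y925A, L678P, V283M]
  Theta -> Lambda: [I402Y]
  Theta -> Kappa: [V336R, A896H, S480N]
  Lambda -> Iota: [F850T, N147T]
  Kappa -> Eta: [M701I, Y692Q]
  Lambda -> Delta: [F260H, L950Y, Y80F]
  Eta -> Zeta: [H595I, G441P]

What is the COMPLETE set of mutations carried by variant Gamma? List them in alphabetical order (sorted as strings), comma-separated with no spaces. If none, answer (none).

Answer: L678P,V283M,Y925A

Derivation:
At Theta: gained [] -> total []
At Gamma: gained ['Y925A', 'L678P', 'V283M'] -> total ['L678P', 'V283M', 'Y925A']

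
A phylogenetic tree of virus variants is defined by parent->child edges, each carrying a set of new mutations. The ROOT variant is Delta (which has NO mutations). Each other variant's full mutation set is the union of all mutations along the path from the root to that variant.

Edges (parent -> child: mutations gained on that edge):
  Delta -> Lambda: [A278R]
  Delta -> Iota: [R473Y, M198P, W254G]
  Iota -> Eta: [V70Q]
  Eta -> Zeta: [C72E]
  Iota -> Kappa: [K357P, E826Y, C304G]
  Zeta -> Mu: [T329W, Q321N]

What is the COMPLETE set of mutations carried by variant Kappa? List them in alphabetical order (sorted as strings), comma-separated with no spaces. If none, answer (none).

Answer: C304G,E826Y,K357P,M198P,R473Y,W254G

Derivation:
At Delta: gained [] -> total []
At Iota: gained ['R473Y', 'M198P', 'W254G'] -> total ['M198P', 'R473Y', 'W254G']
At Kappa: gained ['K357P', 'E826Y', 'C304G'] -> total ['C304G', 'E826Y', 'K357P', 'M198P', 'R473Y', 'W254G']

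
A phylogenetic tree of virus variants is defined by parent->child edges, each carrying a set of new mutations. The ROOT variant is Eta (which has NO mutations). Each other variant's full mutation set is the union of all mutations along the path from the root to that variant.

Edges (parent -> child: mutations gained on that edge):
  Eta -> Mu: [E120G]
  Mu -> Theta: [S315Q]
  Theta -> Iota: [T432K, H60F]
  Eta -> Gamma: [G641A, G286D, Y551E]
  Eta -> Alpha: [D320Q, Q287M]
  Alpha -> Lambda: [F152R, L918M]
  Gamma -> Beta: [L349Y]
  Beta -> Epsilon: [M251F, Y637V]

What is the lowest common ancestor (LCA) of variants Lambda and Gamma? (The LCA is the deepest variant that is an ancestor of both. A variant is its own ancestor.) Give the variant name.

Answer: Eta

Derivation:
Path from root to Lambda: Eta -> Alpha -> Lambda
  ancestors of Lambda: {Eta, Alpha, Lambda}
Path from root to Gamma: Eta -> Gamma
  ancestors of Gamma: {Eta, Gamma}
Common ancestors: {Eta}
Walk up from Gamma: Gamma (not in ancestors of Lambda), Eta (in ancestors of Lambda)
Deepest common ancestor (LCA) = Eta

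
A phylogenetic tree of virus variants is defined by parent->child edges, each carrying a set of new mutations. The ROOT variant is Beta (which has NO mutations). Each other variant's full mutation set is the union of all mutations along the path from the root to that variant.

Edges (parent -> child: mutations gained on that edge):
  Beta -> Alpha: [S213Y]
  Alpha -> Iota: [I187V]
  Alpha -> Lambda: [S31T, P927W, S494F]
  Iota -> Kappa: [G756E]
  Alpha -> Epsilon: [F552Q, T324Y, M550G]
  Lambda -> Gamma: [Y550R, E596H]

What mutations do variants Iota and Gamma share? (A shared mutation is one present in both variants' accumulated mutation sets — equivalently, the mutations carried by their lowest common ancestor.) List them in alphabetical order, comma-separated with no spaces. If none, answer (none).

Answer: S213Y

Derivation:
Accumulating mutations along path to Iota:
  At Beta: gained [] -> total []
  At Alpha: gained ['S213Y'] -> total ['S213Y']
  At Iota: gained ['I187V'] -> total ['I187V', 'S213Y']
Mutations(Iota) = ['I187V', 'S213Y']
Accumulating mutations along path to Gamma:
  At Beta: gained [] -> total []
  At Alpha: gained ['S213Y'] -> total ['S213Y']
  At Lambda: gained ['S31T', 'P927W', 'S494F'] -> total ['P927W', 'S213Y', 'S31T', 'S494F']
  At Gamma: gained ['Y550R', 'E596H'] -> total ['E596H', 'P927W', 'S213Y', 'S31T', 'S494F', 'Y550R']
Mutations(Gamma) = ['E596H', 'P927W', 'S213Y', 'S31T', 'S494F', 'Y550R']
Intersection: ['I187V', 'S213Y'] ∩ ['E596H', 'P927W', 'S213Y', 'S31T', 'S494F', 'Y550R'] = ['S213Y']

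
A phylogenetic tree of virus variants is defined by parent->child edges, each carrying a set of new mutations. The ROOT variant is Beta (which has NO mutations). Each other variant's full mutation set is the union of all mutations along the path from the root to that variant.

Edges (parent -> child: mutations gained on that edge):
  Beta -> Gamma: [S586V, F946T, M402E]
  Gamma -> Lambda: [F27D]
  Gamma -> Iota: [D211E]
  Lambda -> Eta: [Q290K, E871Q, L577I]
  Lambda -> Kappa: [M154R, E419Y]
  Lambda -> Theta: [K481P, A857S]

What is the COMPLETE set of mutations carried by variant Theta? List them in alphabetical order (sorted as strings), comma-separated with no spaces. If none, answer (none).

At Beta: gained [] -> total []
At Gamma: gained ['S586V', 'F946T', 'M402E'] -> total ['F946T', 'M402E', 'S586V']
At Lambda: gained ['F27D'] -> total ['F27D', 'F946T', 'M402E', 'S586V']
At Theta: gained ['K481P', 'A857S'] -> total ['A857S', 'F27D', 'F946T', 'K481P', 'M402E', 'S586V']

Answer: A857S,F27D,F946T,K481P,M402E,S586V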